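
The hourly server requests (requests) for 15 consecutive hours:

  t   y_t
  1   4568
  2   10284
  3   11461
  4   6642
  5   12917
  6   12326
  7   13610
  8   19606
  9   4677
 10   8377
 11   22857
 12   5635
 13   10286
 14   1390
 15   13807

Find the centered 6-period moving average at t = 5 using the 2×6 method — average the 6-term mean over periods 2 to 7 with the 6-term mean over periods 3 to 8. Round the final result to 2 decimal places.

Sum over 2–7: 10284 + 11461 + 6642 + 12917 + 12326 + 13610 = 67240
Sum over 3–8: 11461 + 6642 + 12917 + 12326 + 13610 + 19606 = 76562
CMA at t=5 = (67240 + 76562) / (2·6) = 143802 / 12 = 11983.50

11983.50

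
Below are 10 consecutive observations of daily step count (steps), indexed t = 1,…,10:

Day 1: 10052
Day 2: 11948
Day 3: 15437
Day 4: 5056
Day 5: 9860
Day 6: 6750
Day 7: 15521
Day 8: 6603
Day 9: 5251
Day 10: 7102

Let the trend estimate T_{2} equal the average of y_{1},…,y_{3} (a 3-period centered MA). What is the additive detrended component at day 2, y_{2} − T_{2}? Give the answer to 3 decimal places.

-531.000

Trend T_2 = (10052 + 11948 + 15437) / 3 = 37437/3 = 12479.00000
Detrended value: 11948 − 12479.00000 = -531.000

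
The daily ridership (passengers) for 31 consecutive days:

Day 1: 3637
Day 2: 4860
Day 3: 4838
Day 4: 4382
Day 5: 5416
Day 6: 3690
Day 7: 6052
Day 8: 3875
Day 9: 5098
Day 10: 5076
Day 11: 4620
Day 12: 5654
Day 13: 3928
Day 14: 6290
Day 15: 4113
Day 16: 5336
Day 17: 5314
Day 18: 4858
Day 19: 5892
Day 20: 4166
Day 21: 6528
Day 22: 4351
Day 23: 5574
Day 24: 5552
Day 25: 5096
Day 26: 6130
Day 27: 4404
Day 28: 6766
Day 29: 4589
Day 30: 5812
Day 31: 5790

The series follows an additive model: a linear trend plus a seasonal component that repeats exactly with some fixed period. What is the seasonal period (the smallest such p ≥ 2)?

7

First differences y_{t+1} − y_t: 1223, -22, -456, 1034, -1726, 2362, -2177, 1223, -22, -456, 1034, -1726, 2362, -2177, 1223, -22, …
The difference pattern repeats every 7 terms and not for any smaller step, so p = 7.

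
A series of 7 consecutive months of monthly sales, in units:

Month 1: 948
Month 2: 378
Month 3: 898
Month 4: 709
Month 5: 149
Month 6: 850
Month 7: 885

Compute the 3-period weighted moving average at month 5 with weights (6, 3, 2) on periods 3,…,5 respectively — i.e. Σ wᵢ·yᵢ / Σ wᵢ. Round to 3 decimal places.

Weighted sum: 6·898 + 3·709 + 2·149 = 5388 + 2127 + 298 = 7813
Weight total: 6 + 3 + 2 = 11
WMA = 7813 / 11 = 710.273

710.273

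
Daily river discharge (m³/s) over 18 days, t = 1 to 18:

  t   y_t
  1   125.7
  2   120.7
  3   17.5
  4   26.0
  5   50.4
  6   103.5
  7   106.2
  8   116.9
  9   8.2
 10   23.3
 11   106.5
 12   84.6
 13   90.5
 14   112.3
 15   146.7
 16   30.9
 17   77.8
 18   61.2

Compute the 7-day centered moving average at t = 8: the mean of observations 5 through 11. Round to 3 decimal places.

Sum of periods 5–11: 50.4 + 103.5 + 106.2 + 116.9 + 8.2 + 23.3 + 106.5 = 515.0
Divide by 7: 515.0 / 7 = 73.571

73.571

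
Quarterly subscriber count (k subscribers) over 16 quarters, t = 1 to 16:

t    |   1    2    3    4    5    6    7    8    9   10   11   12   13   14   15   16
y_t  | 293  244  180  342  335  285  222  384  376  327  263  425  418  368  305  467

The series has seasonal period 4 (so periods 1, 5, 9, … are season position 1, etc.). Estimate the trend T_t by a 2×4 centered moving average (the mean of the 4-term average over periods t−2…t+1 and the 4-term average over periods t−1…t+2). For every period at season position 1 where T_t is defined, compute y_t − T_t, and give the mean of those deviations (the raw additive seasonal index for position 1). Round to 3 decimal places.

Season position 1 occurs at t = 5, 9, 13 (where T_t is defined).
t=5: T_5 = 290.75000; y_5 − T_5 = 335 − 290.75000 = 44.25000
t=9: T_9 = 332.37500; y_9 − T_9 = 376 − 332.37500 = 43.62500
t=13: T_13 = 373.75000; y_13 − T_13 = 418 − 373.75000 = 44.25000
Mean deviation: (44.25000 + 43.62500 + 44.25000) / 3 = 44.042

44.042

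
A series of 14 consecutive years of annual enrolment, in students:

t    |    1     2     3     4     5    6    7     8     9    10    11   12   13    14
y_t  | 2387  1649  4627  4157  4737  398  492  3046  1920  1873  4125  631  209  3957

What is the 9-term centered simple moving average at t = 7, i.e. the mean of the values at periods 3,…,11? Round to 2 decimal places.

2819.44

Sum of periods 3–11: 4627 + 4157 + 4737 + 398 + 492 + 3046 + 1920 + 1873 + 4125 = 25375
Divide by 9: 25375 / 9 = 2819.44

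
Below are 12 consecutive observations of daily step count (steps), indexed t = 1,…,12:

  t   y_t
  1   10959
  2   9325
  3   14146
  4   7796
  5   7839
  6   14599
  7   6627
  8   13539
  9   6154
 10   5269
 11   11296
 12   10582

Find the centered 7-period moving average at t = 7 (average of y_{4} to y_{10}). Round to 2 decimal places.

8831.86

Sum of periods 4–10: 7796 + 7839 + 14599 + 6627 + 13539 + 6154 + 5269 = 61823
Divide by 7: 61823 / 7 = 8831.86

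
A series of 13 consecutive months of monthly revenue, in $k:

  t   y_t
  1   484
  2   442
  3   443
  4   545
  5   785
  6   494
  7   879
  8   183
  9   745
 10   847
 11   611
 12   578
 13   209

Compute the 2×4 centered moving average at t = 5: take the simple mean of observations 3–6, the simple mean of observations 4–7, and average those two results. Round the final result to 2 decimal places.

621.25

Sum over 3–6: 443 + 545 + 785 + 494 = 2267
Sum over 4–7: 545 + 785 + 494 + 879 = 2703
CMA at t=5 = (2267 + 2703) / (2·4) = 4970 / 8 = 621.25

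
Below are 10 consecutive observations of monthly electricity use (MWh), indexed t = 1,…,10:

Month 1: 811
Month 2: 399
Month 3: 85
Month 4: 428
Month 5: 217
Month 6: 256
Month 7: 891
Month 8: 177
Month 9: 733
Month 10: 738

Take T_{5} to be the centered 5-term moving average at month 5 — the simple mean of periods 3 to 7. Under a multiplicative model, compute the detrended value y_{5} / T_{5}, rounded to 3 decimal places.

0.578

Trend T_5 = (85 + 428 + 217 + 256 + 891) / 5 = 1877/5 = 375.40000
Ratio to trend: 217 / 375.40000 = 0.578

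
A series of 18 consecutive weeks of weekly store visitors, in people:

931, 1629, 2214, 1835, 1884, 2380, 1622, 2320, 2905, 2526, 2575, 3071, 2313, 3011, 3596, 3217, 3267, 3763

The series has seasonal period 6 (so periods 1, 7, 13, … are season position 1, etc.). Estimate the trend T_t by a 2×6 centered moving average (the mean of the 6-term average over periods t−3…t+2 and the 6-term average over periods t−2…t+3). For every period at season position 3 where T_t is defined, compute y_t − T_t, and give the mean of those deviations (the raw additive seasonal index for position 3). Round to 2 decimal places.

Season position 3 occurs at t = 9, 15 (where T_t is defined).
t=9: T_9 = 2445.5833; y_9 − T_9 = 2905 − 2445.5833 = 459.4167
t=15: T_15 = 3136.8333; y_15 − T_15 = 3596 − 3136.8333 = 459.1667
Mean deviation: (459.4167 + 459.1667) / 2 = 459.29

459.29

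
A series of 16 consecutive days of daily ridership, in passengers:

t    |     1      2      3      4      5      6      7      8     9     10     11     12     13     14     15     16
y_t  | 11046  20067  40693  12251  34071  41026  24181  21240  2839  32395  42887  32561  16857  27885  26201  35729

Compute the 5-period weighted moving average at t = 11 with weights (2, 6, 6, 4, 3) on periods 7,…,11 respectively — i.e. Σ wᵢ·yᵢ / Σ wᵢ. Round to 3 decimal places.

21479.857

Weighted sum: 2·24181 + 6·21240 + 6·2839 + 4·32395 + 3·42887 = 48362 + 127440 + 17034 + 129580 + 128661 = 451077
Weight total: 2 + 6 + 6 + 4 + 3 = 21
WMA = 451077 / 21 = 21479.857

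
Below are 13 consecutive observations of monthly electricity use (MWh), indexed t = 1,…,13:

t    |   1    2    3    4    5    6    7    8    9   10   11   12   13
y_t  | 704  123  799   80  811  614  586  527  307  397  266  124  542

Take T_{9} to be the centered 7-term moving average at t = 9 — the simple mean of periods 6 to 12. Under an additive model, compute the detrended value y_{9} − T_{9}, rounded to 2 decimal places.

Trend T_9 = (614 + 586 + 527 + 307 + 397 + 266 + 124) / 7 = 2821/7 = 403.0000
Detrended value: 307 − 403.0000 = -96.00

-96.00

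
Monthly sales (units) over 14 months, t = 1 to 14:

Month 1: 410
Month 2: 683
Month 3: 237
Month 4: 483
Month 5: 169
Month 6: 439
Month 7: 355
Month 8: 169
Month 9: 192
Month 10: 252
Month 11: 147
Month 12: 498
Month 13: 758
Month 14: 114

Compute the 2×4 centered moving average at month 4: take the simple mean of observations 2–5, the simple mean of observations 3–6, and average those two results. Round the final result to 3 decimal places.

Sum over 2–5: 683 + 237 + 483 + 169 = 1572
Sum over 3–6: 237 + 483 + 169 + 439 = 1328
CMA at t=4 = (1572 + 1328) / (2·4) = 2900 / 8 = 362.500

362.500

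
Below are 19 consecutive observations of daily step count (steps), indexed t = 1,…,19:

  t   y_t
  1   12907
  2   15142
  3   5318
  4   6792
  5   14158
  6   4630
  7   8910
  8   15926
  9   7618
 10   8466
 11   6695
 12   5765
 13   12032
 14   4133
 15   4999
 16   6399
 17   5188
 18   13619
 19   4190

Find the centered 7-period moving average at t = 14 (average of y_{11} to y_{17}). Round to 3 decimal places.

Sum of periods 11–17: 6695 + 5765 + 12032 + 4133 + 4999 + 6399 + 5188 = 45211
Divide by 7: 45211 / 7 = 6458.714

6458.714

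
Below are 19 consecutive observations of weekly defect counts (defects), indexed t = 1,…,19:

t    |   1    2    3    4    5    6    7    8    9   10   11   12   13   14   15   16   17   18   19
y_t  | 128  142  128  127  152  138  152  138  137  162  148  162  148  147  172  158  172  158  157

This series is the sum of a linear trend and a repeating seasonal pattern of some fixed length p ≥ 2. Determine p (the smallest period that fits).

5

First differences y_{t+1} − y_t: 14, -14, -1, 25, -14, 14, -14, -1, 25, -14, 14, -14, …
The difference pattern repeats every 5 terms and not for any smaller step, so p = 5.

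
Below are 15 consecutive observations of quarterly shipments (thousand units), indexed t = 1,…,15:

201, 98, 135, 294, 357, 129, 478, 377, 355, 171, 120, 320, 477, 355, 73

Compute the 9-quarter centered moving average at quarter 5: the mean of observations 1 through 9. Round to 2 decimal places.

Sum of periods 1–9: 201 + 98 + 135 + 294 + 357 + 129 + 478 + 377 + 355 = 2424
Divide by 9: 2424 / 9 = 269.33

269.33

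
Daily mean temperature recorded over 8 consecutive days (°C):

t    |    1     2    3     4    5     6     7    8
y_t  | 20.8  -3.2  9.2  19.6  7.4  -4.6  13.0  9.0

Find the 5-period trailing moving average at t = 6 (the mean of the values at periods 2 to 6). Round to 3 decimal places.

Sum of periods 2–6: (-3.2) + 9.2 + 19.6 + 7.4 + (-4.6) = 28.4
Divide by 5: 28.4 / 5 = 5.680

5.680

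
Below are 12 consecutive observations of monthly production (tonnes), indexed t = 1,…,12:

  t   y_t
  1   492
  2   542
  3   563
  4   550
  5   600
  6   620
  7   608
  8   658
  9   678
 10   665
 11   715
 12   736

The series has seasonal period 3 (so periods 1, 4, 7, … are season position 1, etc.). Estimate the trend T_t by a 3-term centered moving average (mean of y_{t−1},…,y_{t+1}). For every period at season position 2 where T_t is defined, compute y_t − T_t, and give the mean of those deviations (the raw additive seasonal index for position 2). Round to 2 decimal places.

9.83

Season position 2 occurs at t = 2, 5, 8, 11 (where T_t is defined).
t=2: T_2 = 532.3333; y_2 − T_2 = 542 − 532.3333 = 9.6667
t=5: T_5 = 590.0000; y_5 − T_5 = 600 − 590.0000 = 10.0000
t=8: T_8 = 648.0000; y_8 − T_8 = 658 − 648.0000 = 10.0000
t=11: T_11 = 705.3333; y_11 − T_11 = 715 − 705.3333 = 9.6667
Mean deviation: (9.6667 + 10.0000 + 10.0000 + 9.6667) / 4 = 9.83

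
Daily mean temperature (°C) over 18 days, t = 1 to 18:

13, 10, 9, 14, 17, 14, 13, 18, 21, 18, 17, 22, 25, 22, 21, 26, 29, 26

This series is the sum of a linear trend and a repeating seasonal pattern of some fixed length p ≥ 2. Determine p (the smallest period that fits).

First differences y_{t+1} − y_t: -3, -1, 5, 3, -3, -1, 5, 3, -3, -1, …
The difference pattern repeats every 4 terms and not for any smaller step, so p = 4.

4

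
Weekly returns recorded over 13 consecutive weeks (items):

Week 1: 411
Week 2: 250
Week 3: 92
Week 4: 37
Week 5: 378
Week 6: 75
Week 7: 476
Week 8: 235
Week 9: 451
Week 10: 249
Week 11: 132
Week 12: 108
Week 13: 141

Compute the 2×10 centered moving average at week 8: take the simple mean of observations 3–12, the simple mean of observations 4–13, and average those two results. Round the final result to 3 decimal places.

Sum over 3–12: 92 + 37 + 378 + 75 + 476 + 235 + 451 + 249 + 132 + 108 = 2233
Sum over 4–13: 37 + 378 + 75 + 476 + 235 + 451 + 249 + 132 + 108 + 141 = 2282
CMA at t=8 = (2233 + 2282) / (2·10) = 4515 / 20 = 225.750

225.750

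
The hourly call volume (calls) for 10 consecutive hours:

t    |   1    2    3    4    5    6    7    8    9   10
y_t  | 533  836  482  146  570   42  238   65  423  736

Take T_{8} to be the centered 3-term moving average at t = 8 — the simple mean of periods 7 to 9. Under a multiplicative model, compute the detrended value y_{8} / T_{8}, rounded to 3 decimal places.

0.269

Trend T_8 = (238 + 65 + 423) / 3 = 726/3 = 242.00000
Ratio to trend: 65 / 242.00000 = 0.269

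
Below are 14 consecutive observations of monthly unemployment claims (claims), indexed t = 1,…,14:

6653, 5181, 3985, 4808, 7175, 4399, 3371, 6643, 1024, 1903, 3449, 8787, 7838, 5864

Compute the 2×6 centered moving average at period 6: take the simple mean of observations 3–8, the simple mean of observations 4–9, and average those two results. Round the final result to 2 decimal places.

4816.75

Sum over 3–8: 3985 + 4808 + 7175 + 4399 + 3371 + 6643 = 30381
Sum over 4–9: 4808 + 7175 + 4399 + 3371 + 6643 + 1024 = 27420
CMA at t=6 = (30381 + 27420) / (2·6) = 57801 / 12 = 4816.75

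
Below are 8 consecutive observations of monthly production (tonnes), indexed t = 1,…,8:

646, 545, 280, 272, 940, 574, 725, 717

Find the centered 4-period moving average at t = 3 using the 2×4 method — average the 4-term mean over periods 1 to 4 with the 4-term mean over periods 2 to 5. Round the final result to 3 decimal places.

Sum over 1–4: 646 + 545 + 280 + 272 = 1743
Sum over 2–5: 545 + 280 + 272 + 940 = 2037
CMA at t=3 = (1743 + 2037) / (2·4) = 3780 / 8 = 472.500

472.500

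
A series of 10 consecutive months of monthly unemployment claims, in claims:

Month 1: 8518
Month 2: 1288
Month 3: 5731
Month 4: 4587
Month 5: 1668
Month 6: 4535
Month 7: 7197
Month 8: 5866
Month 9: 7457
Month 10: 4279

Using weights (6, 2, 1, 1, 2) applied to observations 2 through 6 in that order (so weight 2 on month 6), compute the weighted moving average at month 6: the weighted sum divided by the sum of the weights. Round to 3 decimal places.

Weighted sum: 6·1288 + 2·5731 + 1·4587 + 1·1668 + 2·4535 = 7728 + 11462 + 4587 + 1668 + 9070 = 34515
Weight total: 6 + 2 + 1 + 1 + 2 = 12
WMA = 34515 / 12 = 2876.250

2876.250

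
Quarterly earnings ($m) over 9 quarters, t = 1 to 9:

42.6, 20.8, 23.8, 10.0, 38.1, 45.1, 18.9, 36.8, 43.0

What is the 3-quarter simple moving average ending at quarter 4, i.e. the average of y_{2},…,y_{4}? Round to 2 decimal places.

18.20

Sum of periods 2–4: 20.8 + 23.8 + 10.0 = 54.6
Divide by 3: 54.6 / 3 = 18.20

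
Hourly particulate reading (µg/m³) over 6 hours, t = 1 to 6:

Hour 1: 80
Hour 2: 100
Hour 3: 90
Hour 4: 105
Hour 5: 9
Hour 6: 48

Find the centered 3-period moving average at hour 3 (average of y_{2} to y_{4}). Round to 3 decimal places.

98.333

Sum of periods 2–4: 100 + 90 + 105 = 295
Divide by 3: 295 / 3 = 98.333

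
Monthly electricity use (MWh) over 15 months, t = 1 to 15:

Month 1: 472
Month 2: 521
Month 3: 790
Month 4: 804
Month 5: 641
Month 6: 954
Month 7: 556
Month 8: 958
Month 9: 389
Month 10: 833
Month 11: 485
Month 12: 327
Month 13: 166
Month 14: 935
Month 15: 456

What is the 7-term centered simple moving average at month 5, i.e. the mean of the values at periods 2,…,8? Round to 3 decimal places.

746.286

Sum of periods 2–8: 521 + 790 + 804 + 641 + 954 + 556 + 958 = 5224
Divide by 7: 5224 / 7 = 746.286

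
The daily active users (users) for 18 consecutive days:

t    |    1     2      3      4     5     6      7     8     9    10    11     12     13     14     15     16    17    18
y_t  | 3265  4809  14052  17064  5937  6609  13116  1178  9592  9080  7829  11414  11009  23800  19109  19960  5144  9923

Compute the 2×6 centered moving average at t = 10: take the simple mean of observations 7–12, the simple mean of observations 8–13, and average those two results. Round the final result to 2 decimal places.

Sum over 7–12: 13116 + 1178 + 9592 + 9080 + 7829 + 11414 = 52209
Sum over 8–13: 1178 + 9592 + 9080 + 7829 + 11414 + 11009 = 50102
CMA at t=10 = (52209 + 50102) / (2·6) = 102311 / 12 = 8525.92

8525.92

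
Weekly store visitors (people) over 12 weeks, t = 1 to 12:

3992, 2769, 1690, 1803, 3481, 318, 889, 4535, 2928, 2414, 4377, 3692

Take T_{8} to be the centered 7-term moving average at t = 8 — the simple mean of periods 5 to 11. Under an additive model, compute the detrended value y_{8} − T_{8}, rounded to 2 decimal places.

1829.00

Trend T_8 = (3481 + 318 + 889 + 4535 + 2928 + 2414 + 4377) / 7 = 18942/7 = 2706.0000
Detrended value: 4535 − 2706.0000 = 1829.00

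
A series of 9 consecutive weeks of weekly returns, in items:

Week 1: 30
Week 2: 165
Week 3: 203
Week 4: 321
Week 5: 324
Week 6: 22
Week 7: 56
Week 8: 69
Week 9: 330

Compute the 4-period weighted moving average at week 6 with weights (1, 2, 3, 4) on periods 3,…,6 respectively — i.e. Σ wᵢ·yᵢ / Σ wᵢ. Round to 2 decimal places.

Weighted sum: 1·203 + 2·321 + 3·324 + 4·22 = 203 + 642 + 972 + 88 = 1905
Weight total: 1 + 2 + 3 + 4 = 10
WMA = 1905 / 10 = 190.50

190.50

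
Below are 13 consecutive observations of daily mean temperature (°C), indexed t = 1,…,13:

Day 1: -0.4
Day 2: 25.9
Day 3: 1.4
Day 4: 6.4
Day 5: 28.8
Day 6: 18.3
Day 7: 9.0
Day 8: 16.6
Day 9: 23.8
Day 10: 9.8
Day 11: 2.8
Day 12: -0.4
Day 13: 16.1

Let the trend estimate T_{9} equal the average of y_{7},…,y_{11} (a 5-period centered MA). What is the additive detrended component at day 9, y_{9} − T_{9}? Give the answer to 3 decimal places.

11.400

Trend T_9 = (9.0 + 16.6 + 23.8 + 9.8 + 2.8) / 5 = 62.0/5 = 12.40000
Detrended value: 23.8 − 12.40000 = 11.400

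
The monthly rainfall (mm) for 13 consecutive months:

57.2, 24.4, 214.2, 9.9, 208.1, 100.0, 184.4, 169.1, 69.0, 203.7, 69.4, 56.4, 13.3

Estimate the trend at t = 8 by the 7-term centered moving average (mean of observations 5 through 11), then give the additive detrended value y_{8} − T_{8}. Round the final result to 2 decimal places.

25.71

Trend T_8 = (208.1 + 100.0 + 184.4 + 169.1 + 69.0 + 203.7 + 69.4) / 7 = 1003.7/7 = 143.3857
Detrended value: 169.1 − 143.3857 = 25.71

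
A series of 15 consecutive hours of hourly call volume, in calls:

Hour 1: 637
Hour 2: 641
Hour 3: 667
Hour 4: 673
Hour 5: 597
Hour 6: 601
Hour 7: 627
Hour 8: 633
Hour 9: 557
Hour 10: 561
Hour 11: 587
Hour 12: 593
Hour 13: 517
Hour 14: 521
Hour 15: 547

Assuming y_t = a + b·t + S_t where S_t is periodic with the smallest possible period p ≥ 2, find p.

First differences y_{t+1} − y_t: 4, 26, 6, -76, 4, 26, 6, -76, 4, 26, …
The difference pattern repeats every 4 terms and not for any smaller step, so p = 4.

4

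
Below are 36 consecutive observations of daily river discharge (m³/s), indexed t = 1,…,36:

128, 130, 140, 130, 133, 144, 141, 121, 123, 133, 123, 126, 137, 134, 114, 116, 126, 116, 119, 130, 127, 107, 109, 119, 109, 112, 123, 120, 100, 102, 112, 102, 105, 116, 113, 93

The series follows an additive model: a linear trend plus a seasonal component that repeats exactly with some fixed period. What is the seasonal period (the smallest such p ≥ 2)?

First differences y_{t+1} − y_t: 2, 10, -10, 3, 11, -3, -20, 2, 10, -10, 3, 11, -3, -20, 2, 10, …
The difference pattern repeats every 7 terms and not for any smaller step, so p = 7.

7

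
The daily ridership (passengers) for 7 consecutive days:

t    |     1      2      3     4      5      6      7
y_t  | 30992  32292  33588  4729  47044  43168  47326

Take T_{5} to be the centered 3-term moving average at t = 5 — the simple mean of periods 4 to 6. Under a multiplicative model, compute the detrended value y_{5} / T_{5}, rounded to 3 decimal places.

Trend T_5 = (4729 + 47044 + 43168) / 3 = 94941/3 = 31647.00000
Ratio to trend: 47044 / 31647.00000 = 1.487

1.487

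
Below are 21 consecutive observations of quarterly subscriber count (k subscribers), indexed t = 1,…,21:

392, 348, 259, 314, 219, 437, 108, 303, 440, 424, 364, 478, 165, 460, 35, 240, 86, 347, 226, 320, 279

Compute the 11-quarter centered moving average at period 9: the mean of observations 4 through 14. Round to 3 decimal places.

Sum of periods 4–14: 314 + 219 + 437 + 108 + 303 + 440 + 424 + 364 + 478 + 165 + 460 = 3712
Divide by 11: 3712 / 11 = 337.455

337.455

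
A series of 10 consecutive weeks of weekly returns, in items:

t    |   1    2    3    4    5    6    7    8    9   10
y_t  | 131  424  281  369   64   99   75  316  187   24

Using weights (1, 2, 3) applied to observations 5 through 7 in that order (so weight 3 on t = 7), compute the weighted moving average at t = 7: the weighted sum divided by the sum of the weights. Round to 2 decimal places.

Weighted sum: 1·64 + 2·99 + 3·75 = 64 + 198 + 225 = 487
Weight total: 1 + 2 + 3 = 6
WMA = 487 / 6 = 81.17

81.17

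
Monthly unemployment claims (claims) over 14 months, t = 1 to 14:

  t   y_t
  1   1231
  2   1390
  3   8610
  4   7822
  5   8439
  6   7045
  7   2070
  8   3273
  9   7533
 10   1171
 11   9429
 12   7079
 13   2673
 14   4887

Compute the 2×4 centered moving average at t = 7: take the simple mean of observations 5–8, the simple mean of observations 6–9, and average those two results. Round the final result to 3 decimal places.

Sum over 5–8: 8439 + 7045 + 2070 + 3273 = 20827
Sum over 6–9: 7045 + 2070 + 3273 + 7533 = 19921
CMA at t=7 = (20827 + 19921) / (2·4) = 40748 / 8 = 5093.500

5093.500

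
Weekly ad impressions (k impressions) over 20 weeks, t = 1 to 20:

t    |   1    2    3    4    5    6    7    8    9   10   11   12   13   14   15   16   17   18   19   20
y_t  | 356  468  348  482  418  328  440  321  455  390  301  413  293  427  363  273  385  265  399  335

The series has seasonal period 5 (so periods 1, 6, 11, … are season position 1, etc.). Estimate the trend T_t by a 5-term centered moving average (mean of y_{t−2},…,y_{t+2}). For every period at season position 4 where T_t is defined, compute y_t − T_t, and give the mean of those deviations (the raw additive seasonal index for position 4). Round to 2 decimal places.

Season position 4 occurs at t = 4, 9, 14 (where T_t is defined).
t=4: T_4 = 408.8000; y_4 − T_4 = 482 − 408.8000 = 73.2000
t=9: T_9 = 381.4000; y_9 − T_9 = 455 − 381.4000 = 73.6000
t=14: T_14 = 353.8000; y_14 − T_14 = 427 − 353.8000 = 73.2000
Mean deviation: (73.2000 + 73.6000 + 73.2000) / 3 = 73.33

73.33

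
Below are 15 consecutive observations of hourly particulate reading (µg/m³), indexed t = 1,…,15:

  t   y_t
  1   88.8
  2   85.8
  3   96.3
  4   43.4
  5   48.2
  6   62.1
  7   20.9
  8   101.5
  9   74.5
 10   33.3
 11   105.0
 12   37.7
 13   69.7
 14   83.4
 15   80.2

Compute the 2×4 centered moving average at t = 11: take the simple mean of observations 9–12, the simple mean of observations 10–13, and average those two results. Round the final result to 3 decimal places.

Sum over 9–12: 74.5 + 33.3 + 105.0 + 37.7 = 250.5
Sum over 10–13: 33.3 + 105.0 + 37.7 + 69.7 = 245.7
CMA at t=11 = (250.5 + 245.7) / (2·4) = 496.2 / 8 = 62.025

62.025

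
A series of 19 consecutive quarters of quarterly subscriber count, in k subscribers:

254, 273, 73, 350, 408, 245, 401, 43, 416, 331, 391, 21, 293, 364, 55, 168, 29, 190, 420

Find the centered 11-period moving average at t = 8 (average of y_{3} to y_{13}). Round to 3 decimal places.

Sum of periods 3–13: 73 + 350 + 408 + 245 + 401 + 43 + 416 + 331 + 391 + 21 + 293 = 2972
Divide by 11: 2972 / 11 = 270.182

270.182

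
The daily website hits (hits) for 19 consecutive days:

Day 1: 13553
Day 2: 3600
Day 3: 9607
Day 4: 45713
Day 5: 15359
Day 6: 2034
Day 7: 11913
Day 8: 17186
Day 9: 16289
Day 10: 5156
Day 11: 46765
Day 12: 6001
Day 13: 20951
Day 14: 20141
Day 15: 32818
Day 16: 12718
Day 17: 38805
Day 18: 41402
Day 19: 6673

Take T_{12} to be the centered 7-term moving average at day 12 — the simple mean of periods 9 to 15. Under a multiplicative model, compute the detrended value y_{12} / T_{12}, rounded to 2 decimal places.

Trend T_12 = (16289 + 5156 + 46765 + 6001 + 20951 + 20141 + 32818) / 7 = 148121/7 = 21160.1429
Ratio to trend: 6001 / 21160.1429 = 0.28

0.28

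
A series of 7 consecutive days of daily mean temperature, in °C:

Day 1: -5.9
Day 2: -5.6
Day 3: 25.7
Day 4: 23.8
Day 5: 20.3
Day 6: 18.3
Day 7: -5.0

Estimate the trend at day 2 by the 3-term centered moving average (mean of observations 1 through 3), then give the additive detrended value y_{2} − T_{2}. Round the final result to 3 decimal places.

Trend T_2 = ((-5.9) + (-5.6) + 25.7) / 3 = 14.2/3 = 4.73333
Detrended value: -5.6 − 4.73333 = -10.333

-10.333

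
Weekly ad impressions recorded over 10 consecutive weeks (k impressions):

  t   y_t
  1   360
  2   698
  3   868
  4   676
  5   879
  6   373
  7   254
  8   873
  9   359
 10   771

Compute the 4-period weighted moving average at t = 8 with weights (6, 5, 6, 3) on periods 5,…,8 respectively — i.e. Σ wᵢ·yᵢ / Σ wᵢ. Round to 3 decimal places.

564.100

Weighted sum: 6·879 + 5·373 + 6·254 + 3·873 = 5274 + 1865 + 1524 + 2619 = 11282
Weight total: 6 + 5 + 6 + 3 = 20
WMA = 11282 / 20 = 564.100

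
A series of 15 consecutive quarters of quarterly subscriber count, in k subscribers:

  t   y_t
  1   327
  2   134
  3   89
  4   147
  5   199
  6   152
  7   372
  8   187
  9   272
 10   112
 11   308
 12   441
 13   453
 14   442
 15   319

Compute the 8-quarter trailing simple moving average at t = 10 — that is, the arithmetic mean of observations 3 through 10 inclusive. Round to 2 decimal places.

191.25

Sum of periods 3–10: 89 + 147 + 199 + 152 + 372 + 187 + 272 + 112 = 1530
Divide by 8: 1530 / 8 = 191.25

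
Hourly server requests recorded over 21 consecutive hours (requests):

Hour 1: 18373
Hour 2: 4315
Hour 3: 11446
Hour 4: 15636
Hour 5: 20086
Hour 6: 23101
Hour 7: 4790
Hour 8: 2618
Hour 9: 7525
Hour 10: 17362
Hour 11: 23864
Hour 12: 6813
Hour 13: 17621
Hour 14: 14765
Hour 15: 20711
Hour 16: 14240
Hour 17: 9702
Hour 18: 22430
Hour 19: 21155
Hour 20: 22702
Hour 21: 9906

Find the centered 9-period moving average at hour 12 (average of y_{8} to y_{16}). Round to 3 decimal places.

13946.556

Sum of periods 8–16: 2618 + 7525 + 17362 + 23864 + 6813 + 17621 + 14765 + 20711 + 14240 = 125519
Divide by 9: 125519 / 9 = 13946.556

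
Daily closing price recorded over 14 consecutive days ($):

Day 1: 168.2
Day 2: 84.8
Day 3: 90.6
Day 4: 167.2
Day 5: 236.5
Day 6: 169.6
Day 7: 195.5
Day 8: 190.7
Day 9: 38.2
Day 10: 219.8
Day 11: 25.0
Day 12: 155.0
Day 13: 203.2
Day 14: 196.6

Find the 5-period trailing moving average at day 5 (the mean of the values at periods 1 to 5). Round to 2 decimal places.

Sum of periods 1–5: 168.2 + 84.8 + 90.6 + 167.2 + 236.5 = 747.3
Divide by 5: 747.3 / 5 = 149.46

149.46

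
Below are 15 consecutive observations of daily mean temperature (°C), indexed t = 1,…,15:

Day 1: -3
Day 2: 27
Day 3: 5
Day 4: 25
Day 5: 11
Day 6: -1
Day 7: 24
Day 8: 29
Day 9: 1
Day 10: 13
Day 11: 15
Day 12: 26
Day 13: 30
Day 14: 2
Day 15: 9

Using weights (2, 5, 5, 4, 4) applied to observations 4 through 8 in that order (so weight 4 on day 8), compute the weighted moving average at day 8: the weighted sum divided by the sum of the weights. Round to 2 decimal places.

15.60

Weighted sum: 2·25 + 5·11 + 5·-1 + 4·24 + 4·29 = 50 + 55 + -5 + 96 + 116 = 312
Weight total: 2 + 5 + 5 + 4 + 4 = 20
WMA = 312 / 20 = 15.60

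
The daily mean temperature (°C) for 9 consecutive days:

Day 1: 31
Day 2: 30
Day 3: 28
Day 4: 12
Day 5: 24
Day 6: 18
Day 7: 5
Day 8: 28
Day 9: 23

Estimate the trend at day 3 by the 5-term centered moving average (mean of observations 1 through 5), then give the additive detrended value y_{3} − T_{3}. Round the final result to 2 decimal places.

Trend T_3 = (31 + 30 + 28 + 12 + 24) / 5 = 125/5 = 25.0000
Detrended value: 28 − 25.0000 = 3.00

3.00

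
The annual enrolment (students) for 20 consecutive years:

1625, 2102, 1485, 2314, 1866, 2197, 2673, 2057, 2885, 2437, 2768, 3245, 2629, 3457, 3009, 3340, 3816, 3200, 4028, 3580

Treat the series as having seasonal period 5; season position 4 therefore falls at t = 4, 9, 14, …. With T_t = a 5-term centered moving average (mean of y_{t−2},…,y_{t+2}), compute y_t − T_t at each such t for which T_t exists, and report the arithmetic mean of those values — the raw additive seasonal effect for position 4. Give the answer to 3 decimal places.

321.067

Season position 4 occurs at t = 4, 9, 14 (where T_t is defined).
t=4: T_4 = 1992.80000; y_4 − T_4 = 2314 − 1992.80000 = 321.20000
t=9: T_9 = 2564.00000; y_9 − T_9 = 2885 − 2564.00000 = 321.00000
t=14: T_14 = 3136.00000; y_14 − T_14 = 3457 − 3136.00000 = 321.00000
Mean deviation: (321.20000 + 321.00000 + 321.00000) / 3 = 321.067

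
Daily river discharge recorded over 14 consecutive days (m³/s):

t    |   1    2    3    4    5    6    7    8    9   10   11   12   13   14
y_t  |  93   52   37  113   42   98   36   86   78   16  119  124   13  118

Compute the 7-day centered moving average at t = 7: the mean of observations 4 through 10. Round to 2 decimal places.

Sum of periods 4–10: 113 + 42 + 98 + 36 + 86 + 78 + 16 = 469
Divide by 7: 469 / 7 = 67.00

67.00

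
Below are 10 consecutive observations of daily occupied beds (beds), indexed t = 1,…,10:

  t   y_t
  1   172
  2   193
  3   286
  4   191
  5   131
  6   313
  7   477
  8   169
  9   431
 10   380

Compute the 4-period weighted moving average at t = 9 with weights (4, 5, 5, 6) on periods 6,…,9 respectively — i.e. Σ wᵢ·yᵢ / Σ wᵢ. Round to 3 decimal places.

Weighted sum: 4·313 + 5·477 + 5·169 + 6·431 = 1252 + 2385 + 845 + 2586 = 7068
Weight total: 4 + 5 + 5 + 6 = 20
WMA = 7068 / 20 = 353.400

353.400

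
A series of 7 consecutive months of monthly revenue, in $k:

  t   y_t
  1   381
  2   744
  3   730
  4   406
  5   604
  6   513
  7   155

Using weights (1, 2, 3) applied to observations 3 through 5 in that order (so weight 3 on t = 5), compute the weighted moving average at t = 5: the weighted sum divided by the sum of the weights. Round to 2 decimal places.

559.00

Weighted sum: 1·730 + 2·406 + 3·604 = 730 + 812 + 1812 = 3354
Weight total: 1 + 2 + 3 = 6
WMA = 3354 / 6 = 559.00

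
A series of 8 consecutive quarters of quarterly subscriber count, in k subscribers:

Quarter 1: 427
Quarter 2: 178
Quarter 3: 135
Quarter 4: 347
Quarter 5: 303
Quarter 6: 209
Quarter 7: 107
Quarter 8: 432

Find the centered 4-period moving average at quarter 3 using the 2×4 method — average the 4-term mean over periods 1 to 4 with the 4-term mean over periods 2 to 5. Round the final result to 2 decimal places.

Sum over 1–4: 427 + 178 + 135 + 347 = 1087
Sum over 2–5: 178 + 135 + 347 + 303 = 963
CMA at t=3 = (1087 + 963) / (2·4) = 2050 / 8 = 256.25

256.25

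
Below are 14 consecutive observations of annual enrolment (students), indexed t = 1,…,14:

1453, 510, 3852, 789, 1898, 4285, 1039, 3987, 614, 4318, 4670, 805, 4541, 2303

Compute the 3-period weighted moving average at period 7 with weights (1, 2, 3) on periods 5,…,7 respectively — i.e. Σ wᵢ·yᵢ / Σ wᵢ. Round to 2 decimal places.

Weighted sum: 1·1898 + 2·4285 + 3·1039 = 1898 + 8570 + 3117 = 13585
Weight total: 1 + 2 + 3 = 6
WMA = 13585 / 6 = 2264.17

2264.17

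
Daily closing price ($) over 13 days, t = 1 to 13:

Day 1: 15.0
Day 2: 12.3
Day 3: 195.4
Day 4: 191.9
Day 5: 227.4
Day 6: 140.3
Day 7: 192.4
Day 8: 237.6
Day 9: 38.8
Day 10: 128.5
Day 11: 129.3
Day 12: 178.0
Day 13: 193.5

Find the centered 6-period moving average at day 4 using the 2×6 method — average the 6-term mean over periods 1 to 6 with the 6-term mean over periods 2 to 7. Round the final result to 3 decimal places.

Sum over 1–6: 15.0 + 12.3 + 195.4 + 191.9 + 227.4 + 140.3 = 782.3
Sum over 2–7: 12.3 + 195.4 + 191.9 + 227.4 + 140.3 + 192.4 = 959.7
CMA at t=4 = (782.3 + 959.7) / (2·6) = 1742.0 / 12 = 145.167

145.167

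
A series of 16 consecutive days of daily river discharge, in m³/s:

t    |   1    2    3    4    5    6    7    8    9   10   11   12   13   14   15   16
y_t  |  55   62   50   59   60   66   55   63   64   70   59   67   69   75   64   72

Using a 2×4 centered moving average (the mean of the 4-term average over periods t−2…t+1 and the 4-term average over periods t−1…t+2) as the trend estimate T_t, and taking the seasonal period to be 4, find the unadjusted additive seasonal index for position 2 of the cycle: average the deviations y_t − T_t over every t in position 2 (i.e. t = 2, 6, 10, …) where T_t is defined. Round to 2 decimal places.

Season position 2 occurs at t = 6, 10, 14 (where T_t is defined).
t=6: T_6 = 60.5000; y_6 − T_6 = 66 − 60.5000 = 5.5000
t=10: T_10 = 64.5000; y_10 − T_10 = 70 − 64.5000 = 5.5000
t=14: T_14 = 69.3750; y_14 − T_14 = 75 − 69.3750 = 5.6250
Mean deviation: (5.5000 + 5.5000 + 5.6250) / 3 = 5.54

5.54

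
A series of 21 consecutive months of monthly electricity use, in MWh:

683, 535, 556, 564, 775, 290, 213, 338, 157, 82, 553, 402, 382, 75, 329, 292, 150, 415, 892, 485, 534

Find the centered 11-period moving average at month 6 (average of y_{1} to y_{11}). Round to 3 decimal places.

431.455

Sum of periods 1–11: 683 + 535 + 556 + 564 + 775 + 290 + 213 + 338 + 157 + 82 + 553 = 4746
Divide by 11: 4746 / 11 = 431.455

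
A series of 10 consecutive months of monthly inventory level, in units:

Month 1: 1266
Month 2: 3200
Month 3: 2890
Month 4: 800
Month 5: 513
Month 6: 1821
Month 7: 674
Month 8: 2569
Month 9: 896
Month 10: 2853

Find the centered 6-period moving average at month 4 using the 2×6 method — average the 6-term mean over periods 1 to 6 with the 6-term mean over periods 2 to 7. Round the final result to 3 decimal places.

1699.000

Sum over 1–6: 1266 + 3200 + 2890 + 800 + 513 + 1821 = 10490
Sum over 2–7: 3200 + 2890 + 800 + 513 + 1821 + 674 = 9898
CMA at t=4 = (10490 + 9898) / (2·6) = 20388 / 12 = 1699.000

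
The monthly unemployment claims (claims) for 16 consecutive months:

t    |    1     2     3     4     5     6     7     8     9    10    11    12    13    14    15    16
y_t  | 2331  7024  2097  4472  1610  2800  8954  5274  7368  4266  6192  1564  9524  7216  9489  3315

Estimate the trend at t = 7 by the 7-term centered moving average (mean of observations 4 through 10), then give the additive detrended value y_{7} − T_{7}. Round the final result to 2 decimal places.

Trend T_7 = (4472 + 1610 + 2800 + 8954 + 5274 + 7368 + 4266) / 7 = 34744/7 = 4963.4286
Detrended value: 8954 − 4963.4286 = 3990.57

3990.57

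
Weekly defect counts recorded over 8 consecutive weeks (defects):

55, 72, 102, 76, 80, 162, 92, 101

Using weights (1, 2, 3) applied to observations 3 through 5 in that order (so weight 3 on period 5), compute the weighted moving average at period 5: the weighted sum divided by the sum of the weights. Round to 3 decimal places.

Weighted sum: 1·102 + 2·76 + 3·80 = 102 + 152 + 240 = 494
Weight total: 1 + 2 + 3 = 6
WMA = 494 / 6 = 82.333

82.333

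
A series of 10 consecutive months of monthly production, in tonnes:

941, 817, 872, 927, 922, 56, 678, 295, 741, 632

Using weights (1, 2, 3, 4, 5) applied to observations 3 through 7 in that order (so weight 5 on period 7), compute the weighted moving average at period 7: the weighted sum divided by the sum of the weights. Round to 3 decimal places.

Weighted sum: 1·872 + 2·927 + 3·922 + 4·56 + 5·678 = 872 + 1854 + 2766 + 224 + 3390 = 9106
Weight total: 1 + 2 + 3 + 4 + 5 = 15
WMA = 9106 / 15 = 607.067

607.067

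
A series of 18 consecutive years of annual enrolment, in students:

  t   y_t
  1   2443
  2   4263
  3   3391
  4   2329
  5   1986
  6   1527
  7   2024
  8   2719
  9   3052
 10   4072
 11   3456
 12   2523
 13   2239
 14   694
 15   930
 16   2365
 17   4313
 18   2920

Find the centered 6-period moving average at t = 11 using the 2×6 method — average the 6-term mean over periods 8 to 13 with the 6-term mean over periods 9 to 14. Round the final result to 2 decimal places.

Sum over 8–13: 2719 + 3052 + 4072 + 3456 + 2523 + 2239 = 18061
Sum over 9–14: 3052 + 4072 + 3456 + 2523 + 2239 + 694 = 16036
CMA at t=11 = (18061 + 16036) / (2·6) = 34097 / 12 = 2841.42

2841.42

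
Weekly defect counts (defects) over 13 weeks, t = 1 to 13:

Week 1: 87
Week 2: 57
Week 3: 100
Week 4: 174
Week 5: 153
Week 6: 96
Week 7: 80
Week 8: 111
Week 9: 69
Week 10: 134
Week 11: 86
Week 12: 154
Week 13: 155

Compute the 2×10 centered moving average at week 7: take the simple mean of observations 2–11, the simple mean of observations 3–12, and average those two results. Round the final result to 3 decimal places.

Sum over 2–11: 57 + 100 + 174 + 153 + 96 + 80 + 111 + 69 + 134 + 86 = 1060
Sum over 3–12: 100 + 174 + 153 + 96 + 80 + 111 + 69 + 134 + 86 + 154 = 1157
CMA at t=7 = (1060 + 1157) / (2·10) = 2217 / 20 = 110.850

110.850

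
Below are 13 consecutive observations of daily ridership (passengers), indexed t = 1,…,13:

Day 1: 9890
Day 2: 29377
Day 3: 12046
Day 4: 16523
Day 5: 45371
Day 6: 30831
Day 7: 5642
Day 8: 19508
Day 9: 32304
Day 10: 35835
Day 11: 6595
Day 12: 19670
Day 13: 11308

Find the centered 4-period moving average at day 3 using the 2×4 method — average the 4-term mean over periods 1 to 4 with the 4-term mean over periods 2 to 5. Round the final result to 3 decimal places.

Sum over 1–4: 9890 + 29377 + 12046 + 16523 = 67836
Sum over 2–5: 29377 + 12046 + 16523 + 45371 = 103317
CMA at t=3 = (67836 + 103317) / (2·4) = 171153 / 8 = 21394.125

21394.125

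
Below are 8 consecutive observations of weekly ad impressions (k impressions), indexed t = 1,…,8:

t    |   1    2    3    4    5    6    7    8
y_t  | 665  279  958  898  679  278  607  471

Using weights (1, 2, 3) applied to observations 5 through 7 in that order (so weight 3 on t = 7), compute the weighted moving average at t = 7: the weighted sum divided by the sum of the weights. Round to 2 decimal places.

Weighted sum: 1·679 + 2·278 + 3·607 = 679 + 556 + 1821 = 3056
Weight total: 1 + 2 + 3 = 6
WMA = 3056 / 6 = 509.33

509.33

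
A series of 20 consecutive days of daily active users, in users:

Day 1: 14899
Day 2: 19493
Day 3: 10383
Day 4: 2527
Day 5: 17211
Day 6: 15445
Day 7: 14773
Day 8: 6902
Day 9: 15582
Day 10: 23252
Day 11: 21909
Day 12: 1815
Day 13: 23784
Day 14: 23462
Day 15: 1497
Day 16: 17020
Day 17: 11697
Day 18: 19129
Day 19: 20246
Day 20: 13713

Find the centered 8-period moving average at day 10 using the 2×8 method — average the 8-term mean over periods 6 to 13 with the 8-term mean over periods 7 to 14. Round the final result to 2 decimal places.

15933.81

Sum over 6–13: 15445 + 14773 + 6902 + 15582 + 23252 + 21909 + 1815 + 23784 = 123462
Sum over 7–14: 14773 + 6902 + 15582 + 23252 + 21909 + 1815 + 23784 + 23462 = 131479
CMA at t=10 = (123462 + 131479) / (2·8) = 254941 / 16 = 15933.81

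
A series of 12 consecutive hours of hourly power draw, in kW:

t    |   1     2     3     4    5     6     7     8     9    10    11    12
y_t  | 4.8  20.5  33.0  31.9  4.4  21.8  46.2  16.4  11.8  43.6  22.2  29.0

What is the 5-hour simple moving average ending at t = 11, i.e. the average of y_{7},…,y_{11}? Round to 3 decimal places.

28.040

Sum of periods 7–11: 46.2 + 16.4 + 11.8 + 43.6 + 22.2 = 140.2
Divide by 5: 140.2 / 5 = 28.040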